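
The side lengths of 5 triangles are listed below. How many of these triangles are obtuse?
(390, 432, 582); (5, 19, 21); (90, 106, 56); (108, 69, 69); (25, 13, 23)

2

(390,432,582): 390²+432² = 338724 = 582² → right
(5,19,21): 5²+19² = 386 < 441 = 21² → obtuse
(90,106,56): 56²+90² = 11236 = 106² → right
(108,69,69): 69²+69² = 9522 < 11664 = 108² → obtuse
(25,13,23): 13²+23² = 698 > 625 = 25² → acute
2 of the 5 are obtuse.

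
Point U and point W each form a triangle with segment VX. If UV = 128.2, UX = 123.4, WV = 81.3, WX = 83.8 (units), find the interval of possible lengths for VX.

4.8 < VX < 165.1

From triangle UVX: |128.2 − 123.4| < VX < 128.2 + 123.4, i.e. 4.8 < VX < 251.6.
From triangle WVX: 2.5 < VX < 165.1.
Both must hold, so VX lies in the intersection.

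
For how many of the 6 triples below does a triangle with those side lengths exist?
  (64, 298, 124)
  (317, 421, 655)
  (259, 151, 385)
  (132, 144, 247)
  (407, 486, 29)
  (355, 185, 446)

4

(64,124,298): 64+124 ≤ 298 → not valid
(317,421,655): 317+421 > 655 → valid
(151,259,385): 151+259 > 385 → valid
(132,144,247): 132+144 > 247 → valid
(29,407,486): 29+407 ≤ 486 → not valid
(185,355,446): 185+355 > 446 → valid
4 of the 6 triples form a triangle.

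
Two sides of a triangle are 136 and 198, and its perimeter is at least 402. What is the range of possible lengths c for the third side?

68 ≤ c < 334

Triangle inequality alone gives 62 < c < 334.
The perimeter condition gives c ≥ 402 − 136 − 198 = 68.
Intersecting the two: 68 ≤ c < 334.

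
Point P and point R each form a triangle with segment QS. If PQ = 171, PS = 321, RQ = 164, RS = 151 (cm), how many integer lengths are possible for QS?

From triangle PQS: 150 < QS < 492.
From triangle RQS: 13 < QS < 315.
Intersection: 150 < QS < 315, so integers 151 through 314: 164 values.

164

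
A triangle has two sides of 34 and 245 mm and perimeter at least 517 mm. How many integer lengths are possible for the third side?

Triangle inequality: 211 < x < 279. Perimeter ≥ 517 gives x ≥ 517 − 34 − 245 = 238.
So 238 ≤ x < 279; integers 238 through 278: 41 values.

41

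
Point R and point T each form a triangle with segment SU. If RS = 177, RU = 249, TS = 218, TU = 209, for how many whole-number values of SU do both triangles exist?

From triangle RSU: 72 < SU < 426.
From triangle TSU: 9 < SU < 427.
Intersection: 72 < SU < 426, so integers 73 through 425: 353 values.

353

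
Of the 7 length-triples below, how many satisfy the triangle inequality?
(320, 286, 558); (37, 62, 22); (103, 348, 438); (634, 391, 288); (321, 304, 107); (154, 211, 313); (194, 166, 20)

(286,320,558): 286+320 > 558 → valid
(22,37,62): 22+37 ≤ 62 → not valid
(103,348,438): 103+348 > 438 → valid
(288,391,634): 288+391 > 634 → valid
(107,304,321): 107+304 > 321 → valid
(154,211,313): 154+211 > 313 → valid
(20,166,194): 20+166 ≤ 194 → not valid
5 of the 7 triples form a triangle.

5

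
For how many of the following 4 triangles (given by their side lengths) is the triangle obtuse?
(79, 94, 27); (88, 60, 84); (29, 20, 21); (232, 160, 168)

1

(79,94,27): 27²+79² = 6970 < 8836 = 94² → obtuse
(88,60,84): 60²+84² = 10656 > 7744 = 88² → acute
(29,20,21): 20²+21² = 841 = 29² → right
(232,160,168): 160²+168² = 53824 = 232² → right
1 of the 4 is obtuse.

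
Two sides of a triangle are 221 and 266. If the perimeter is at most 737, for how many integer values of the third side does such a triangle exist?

205

Triangle inequality: 45 < x < 487. Perimeter ≤ 737 gives x ≤ 737 − 221 − 266 = 250.
So 45 < x ≤ 250; integers 46 through 250: 205 values.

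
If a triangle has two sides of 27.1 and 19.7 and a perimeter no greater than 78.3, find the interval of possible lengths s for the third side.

7.4 < s ≤ 31.5

Triangle inequality alone gives 7.4 < s < 46.8.
The perimeter condition gives s ≤ 78.3 − 27.1 − 19.7 = 31.5.
Intersecting the two: 7.4 < s ≤ 31.5.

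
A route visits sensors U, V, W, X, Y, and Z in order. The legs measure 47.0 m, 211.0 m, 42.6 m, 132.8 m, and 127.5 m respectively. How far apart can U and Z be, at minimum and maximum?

The maximum is all hops collinear in one direction: 47.0 + 211.0 + 42.6 + 132.8 + 127.5 = 560.9.
The longest hop is 211.0; the others sum to 349.9. Since 211.0 ≤ 349.9, the path can fold back on itself completely, so the minimum distance is 0.

0 ≤ UZ ≤ 560.9 m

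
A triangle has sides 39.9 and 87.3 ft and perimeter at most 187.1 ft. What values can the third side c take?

47.4 < c ≤ 59.9

Triangle inequality alone gives 47.4 < c < 127.2.
The perimeter condition gives c ≤ 187.1 − 39.9 − 87.3 = 59.9.
Intersecting the two: 47.4 < c ≤ 59.9.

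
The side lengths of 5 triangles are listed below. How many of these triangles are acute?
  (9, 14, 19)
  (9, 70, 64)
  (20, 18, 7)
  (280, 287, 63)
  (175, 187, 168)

(9,14,19): 9²+14² = 277 < 361 = 19² → obtuse
(9,70,64): 9²+64² = 4177 < 4900 = 70² → obtuse
(20,18,7): 7²+18² = 373 < 400 = 20² → obtuse
(280,287,63): 63²+280² = 82369 = 287² → right
(175,187,168): 168²+175² = 58849 > 34969 = 187² → acute
1 of the 5 is acute.

1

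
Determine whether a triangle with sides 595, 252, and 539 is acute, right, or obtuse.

Compare the square of the longest side to the sum of squares of the other two: 252² + 539² = 354025 = 595².

right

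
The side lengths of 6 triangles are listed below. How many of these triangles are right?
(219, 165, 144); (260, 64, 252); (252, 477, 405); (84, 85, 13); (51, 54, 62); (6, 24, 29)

4

(219,165,144): 144²+165² = 47961 = 219² → right
(260,64,252): 64²+252² = 67600 = 260² → right
(252,477,405): 252²+405² = 227529 = 477² → right
(84,85,13): 13²+84² = 7225 = 85² → right
(51,54,62): 51²+54² = 5517 > 3844 = 62² → acute
(6,24,29): 6²+24² = 612 < 841 = 29² → obtuse
4 of the 6 are right.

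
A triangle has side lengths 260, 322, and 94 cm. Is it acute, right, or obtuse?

Compare the square of the longest side to the sum of squares of the other two: 94² + 260² = 76436 < 103684 = 322².

obtuse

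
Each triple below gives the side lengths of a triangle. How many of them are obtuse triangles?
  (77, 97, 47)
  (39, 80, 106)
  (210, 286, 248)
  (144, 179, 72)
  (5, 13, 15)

4

(77,97,47): 47²+77² = 8138 < 9409 = 97² → obtuse
(39,80,106): 39²+80² = 7921 < 11236 = 106² → obtuse
(210,286,248): 210²+248² = 105604 > 81796 = 286² → acute
(144,179,72): 72²+144² = 25920 < 32041 = 179² → obtuse
(5,13,15): 5²+13² = 194 < 225 = 15² → obtuse
4 of the 5 are obtuse.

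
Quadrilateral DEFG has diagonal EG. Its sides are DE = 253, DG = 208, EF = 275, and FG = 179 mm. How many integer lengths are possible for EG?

From triangle DEG: 45 < EG < 461.
From triangle FEG: 96 < EG < 454.
Intersection: 96 < EG < 454, so integers 97 through 453: 357 values.

357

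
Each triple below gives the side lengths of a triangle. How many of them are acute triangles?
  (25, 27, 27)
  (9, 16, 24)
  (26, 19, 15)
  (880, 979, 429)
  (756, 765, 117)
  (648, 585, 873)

(25,27,27): 25²+27² = 1354 > 729 = 27² → acute
(9,16,24): 9²+16² = 337 < 576 = 24² → obtuse
(26,19,15): 15²+19² = 586 < 676 = 26² → obtuse
(880,979,429): 429²+880² = 958441 = 979² → right
(756,765,117): 117²+756² = 585225 = 765² → right
(648,585,873): 585²+648² = 762129 = 873² → right
1 of the 6 is acute.

1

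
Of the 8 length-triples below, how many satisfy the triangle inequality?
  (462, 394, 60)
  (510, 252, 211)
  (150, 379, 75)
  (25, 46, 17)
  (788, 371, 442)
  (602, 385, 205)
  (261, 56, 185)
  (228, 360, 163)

(60,394,462): 60+394 ≤ 462 → not valid
(211,252,510): 211+252 ≤ 510 → not valid
(75,150,379): 75+150 ≤ 379 → not valid
(17,25,46): 17+25 ≤ 46 → not valid
(371,442,788): 371+442 > 788 → valid
(205,385,602): 205+385 ≤ 602 → not valid
(56,185,261): 56+185 ≤ 261 → not valid
(163,228,360): 163+228 > 360 → valid
2 of the 8 triples form a triangle.

2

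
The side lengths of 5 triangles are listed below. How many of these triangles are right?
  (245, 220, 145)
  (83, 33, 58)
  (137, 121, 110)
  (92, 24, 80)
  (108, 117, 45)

(245,220,145): 145²+220² = 69425 > 60025 = 245² → acute
(83,33,58): 33²+58² = 4453 < 6889 = 83² → obtuse
(137,121,110): 110²+121² = 26741 > 18769 = 137² → acute
(92,24,80): 24²+80² = 6976 < 8464 = 92² → obtuse
(108,117,45): 45²+108² = 13689 = 117² → right
1 of the 5 is right.

1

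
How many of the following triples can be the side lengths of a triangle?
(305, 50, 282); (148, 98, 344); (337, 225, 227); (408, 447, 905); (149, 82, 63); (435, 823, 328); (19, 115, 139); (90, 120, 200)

(50,282,305): 50+282 > 305 → valid
(98,148,344): 98+148 ≤ 344 → not valid
(225,227,337): 225+227 > 337 → valid
(408,447,905): 408+447 ≤ 905 → not valid
(63,82,149): 63+82 ≤ 149 → not valid
(328,435,823): 328+435 ≤ 823 → not valid
(19,115,139): 19+115 ≤ 139 → not valid
(90,120,200): 90+120 > 200 → valid
3 of the 8 triples form a triangle.

3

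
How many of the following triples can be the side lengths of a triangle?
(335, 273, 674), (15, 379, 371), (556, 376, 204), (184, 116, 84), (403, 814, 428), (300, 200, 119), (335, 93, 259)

(273,335,674): 273+335 ≤ 674 → not valid
(15,371,379): 15+371 > 379 → valid
(204,376,556): 204+376 > 556 → valid
(84,116,184): 84+116 > 184 → valid
(403,428,814): 403+428 > 814 → valid
(119,200,300): 119+200 > 300 → valid
(93,259,335): 93+259 > 335 → valid
6 of the 7 triples form a triangle.

6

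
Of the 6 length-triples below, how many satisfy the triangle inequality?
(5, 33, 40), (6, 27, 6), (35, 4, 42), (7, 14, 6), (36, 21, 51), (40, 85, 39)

1

(5,33,40): 5+33 ≤ 40 → not valid
(6,6,27): 6+6 ≤ 27 → not valid
(4,35,42): 4+35 ≤ 42 → not valid
(6,7,14): 6+7 ≤ 14 → not valid
(21,36,51): 21+36 > 51 → valid
(39,40,85): 39+40 ≤ 85 → not valid
1 of the 6 triples forms a triangle.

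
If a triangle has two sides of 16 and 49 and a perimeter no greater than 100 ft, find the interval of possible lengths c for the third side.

33 < c ≤ 35 ft

Triangle inequality alone gives 33 < c < 65.
The perimeter condition gives c ≤ 100 − 16 − 49 = 35.
Intersecting the two: 33 < c ≤ 35.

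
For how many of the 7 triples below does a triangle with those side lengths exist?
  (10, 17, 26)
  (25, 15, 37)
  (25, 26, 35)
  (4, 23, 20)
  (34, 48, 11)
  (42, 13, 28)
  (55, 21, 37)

5

(10,17,26): 10+17 > 26 → valid
(15,25,37): 15+25 > 37 → valid
(25,26,35): 25+26 > 35 → valid
(4,20,23): 4+20 > 23 → valid
(11,34,48): 11+34 ≤ 48 → not valid
(13,28,42): 13+28 ≤ 42 → not valid
(21,37,55): 21+37 > 55 → valid
5 of the 7 triples form a triangle.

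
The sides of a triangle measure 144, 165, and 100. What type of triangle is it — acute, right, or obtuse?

acute

Compare the square of the longest side to the sum of squares of the other two: 100² + 144² = 30736 > 27225 = 165².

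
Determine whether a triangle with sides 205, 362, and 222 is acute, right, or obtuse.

Compare the square of the longest side to the sum of squares of the other two: 205² + 222² = 91309 < 131044 = 362².

obtuse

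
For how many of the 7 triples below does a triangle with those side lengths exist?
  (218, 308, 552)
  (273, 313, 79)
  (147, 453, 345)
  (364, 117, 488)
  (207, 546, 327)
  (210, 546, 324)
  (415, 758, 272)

(218,308,552): 218+308 ≤ 552 → not valid
(79,273,313): 79+273 > 313 → valid
(147,345,453): 147+345 > 453 → valid
(117,364,488): 117+364 ≤ 488 → not valid
(207,327,546): 207+327 ≤ 546 → not valid
(210,324,546): 210+324 ≤ 546 → not valid
(272,415,758): 272+415 ≤ 758 → not valid
2 of the 7 triples form a triangle.

2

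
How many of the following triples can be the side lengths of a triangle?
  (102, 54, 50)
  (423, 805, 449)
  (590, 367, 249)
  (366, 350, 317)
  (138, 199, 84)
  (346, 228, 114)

(50,54,102): 50+54 > 102 → valid
(423,449,805): 423+449 > 805 → valid
(249,367,590): 249+367 > 590 → valid
(317,350,366): 317+350 > 366 → valid
(84,138,199): 84+138 > 199 → valid
(114,228,346): 114+228 ≤ 346 → not valid
5 of the 6 triples form a triangle.

5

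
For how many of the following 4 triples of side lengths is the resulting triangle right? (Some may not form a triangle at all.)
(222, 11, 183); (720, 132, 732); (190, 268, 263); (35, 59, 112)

1

(222,11,183): 11+183 ≤ 222, not a triangle
(720,132,732): 132²+720² = 535824 = 732² → right
(190,268,263): 190²+263² = 105269 > 71824 = 268² → acute
(35,59,112): 35+59 ≤ 112, not a triangle
1 of the 4 is right.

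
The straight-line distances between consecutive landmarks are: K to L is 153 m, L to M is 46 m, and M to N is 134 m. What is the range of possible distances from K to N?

The maximum is all hops collinear in one direction: 153 + 46 + 134 = 333.
The longest hop is 153; the others sum to 180. Since 153 ≤ 180, the path can fold back on itself completely, so the minimum distance is 0.

0 ≤ KN ≤ 333 m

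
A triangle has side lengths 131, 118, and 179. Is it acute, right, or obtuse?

Compare the square of the longest side to the sum of squares of the other two: 118² + 131² = 31085 < 32041 = 179².

obtuse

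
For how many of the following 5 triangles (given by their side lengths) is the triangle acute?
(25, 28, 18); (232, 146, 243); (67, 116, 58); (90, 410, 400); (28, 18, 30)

3

(25,28,18): 18²+25² = 949 > 784 = 28² → acute
(232,146,243): 146²+232² = 75140 > 59049 = 243² → acute
(67,116,58): 58²+67² = 7853 < 13456 = 116² → obtuse
(90,410,400): 90²+400² = 168100 = 410² → right
(28,18,30): 18²+28² = 1108 > 900 = 30² → acute
3 of the 5 are acute.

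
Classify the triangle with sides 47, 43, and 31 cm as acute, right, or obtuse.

Compare the square of the longest side to the sum of squares of the other two: 31² + 43² = 2810 > 2209 = 47².

acute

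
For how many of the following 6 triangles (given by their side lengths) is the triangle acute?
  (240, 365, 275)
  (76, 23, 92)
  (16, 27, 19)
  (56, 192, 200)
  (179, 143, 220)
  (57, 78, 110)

1

(240,365,275): 240²+275² = 133225 = 365² → right
(76,23,92): 23²+76² = 6305 < 8464 = 92² → obtuse
(16,27,19): 16²+19² = 617 < 729 = 27² → obtuse
(56,192,200): 56²+192² = 40000 = 200² → right
(179,143,220): 143²+179² = 52490 > 48400 = 220² → acute
(57,78,110): 57²+78² = 9333 < 12100 = 110² → obtuse
1 of the 6 is acute.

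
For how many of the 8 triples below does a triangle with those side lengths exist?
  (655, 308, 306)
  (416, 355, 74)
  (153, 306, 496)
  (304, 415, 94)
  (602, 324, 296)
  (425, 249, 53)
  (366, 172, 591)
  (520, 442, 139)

3

(306,308,655): 306+308 ≤ 655 → not valid
(74,355,416): 74+355 > 416 → valid
(153,306,496): 153+306 ≤ 496 → not valid
(94,304,415): 94+304 ≤ 415 → not valid
(296,324,602): 296+324 > 602 → valid
(53,249,425): 53+249 ≤ 425 → not valid
(172,366,591): 172+366 ≤ 591 → not valid
(139,442,520): 139+442 > 520 → valid
3 of the 8 triples form a triangle.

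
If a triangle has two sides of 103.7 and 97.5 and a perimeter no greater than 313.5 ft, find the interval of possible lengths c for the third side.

6.2 < c ≤ 112.3 ft

Triangle inequality alone gives 6.2 < c < 201.2.
The perimeter condition gives c ≤ 313.5 − 103.7 − 97.5 = 112.3.
Intersecting the two: 6.2 < c ≤ 112.3.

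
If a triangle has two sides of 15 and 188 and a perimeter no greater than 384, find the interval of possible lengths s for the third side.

173 < s ≤ 181

Triangle inequality alone gives 173 < s < 203.
The perimeter condition gives s ≤ 384 − 15 − 188 = 181.
Intersecting the two: 173 < s ≤ 181.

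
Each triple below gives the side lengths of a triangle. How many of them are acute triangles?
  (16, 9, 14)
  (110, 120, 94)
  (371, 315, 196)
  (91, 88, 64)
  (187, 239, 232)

4

(16,9,14): 9²+14² = 277 > 256 = 16² → acute
(110,120,94): 94²+110² = 20936 > 14400 = 120² → acute
(371,315,196): 196²+315² = 137641 = 371² → right
(91,88,64): 64²+88² = 11840 > 8281 = 91² → acute
(187,239,232): 187²+232² = 88793 > 57121 = 239² → acute
4 of the 5 are acute.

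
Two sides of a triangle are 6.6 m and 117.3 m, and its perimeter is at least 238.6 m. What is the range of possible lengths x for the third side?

114.7 ≤ x < 123.9

Triangle inequality alone gives 110.7 < x < 123.9.
The perimeter condition gives x ≥ 238.6 − 6.6 − 117.3 = 114.7.
Intersecting the two: 114.7 ≤ x < 123.9.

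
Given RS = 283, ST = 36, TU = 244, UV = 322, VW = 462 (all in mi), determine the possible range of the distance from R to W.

The maximum is all hops collinear in one direction: 283 + 36 + 244 + 322 + 462 = 1347.
The longest hop is 462; the others sum to 885. Since 462 ≤ 885, the path can fold back on itself completely, so the minimum distance is 0.

0 ≤ RW ≤ 1347 mi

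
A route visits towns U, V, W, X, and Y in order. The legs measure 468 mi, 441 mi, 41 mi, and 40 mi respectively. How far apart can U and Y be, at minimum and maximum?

The maximum is all hops collinear in one direction: 468 + 441 + 41 + 40 = 990.
The longest hop is 468; the others sum to 522. Since 468 ≤ 522, the path can fold back on itself completely, so the minimum distance is 0.

0 ≤ UY ≤ 990 mi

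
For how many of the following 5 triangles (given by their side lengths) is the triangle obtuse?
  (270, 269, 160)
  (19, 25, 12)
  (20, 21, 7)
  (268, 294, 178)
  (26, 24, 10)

1

(270,269,160): 160²+269² = 97961 > 72900 = 270² → acute
(19,25,12): 12²+19² = 505 < 625 = 25² → obtuse
(20,21,7): 7²+20² = 449 > 441 = 21² → acute
(268,294,178): 178²+268² = 103508 > 86436 = 294² → acute
(26,24,10): 10²+24² = 676 = 26² → right
1 of the 5 is obtuse.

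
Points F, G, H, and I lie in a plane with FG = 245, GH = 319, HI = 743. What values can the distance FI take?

The maximum is all hops collinear in one direction: 245 + 319 + 743 = 1307.
The longest hop is 743; the others sum to 564. Folding the others back against it leaves at least 743 − 564 = 179.

179 ≤ FI ≤ 1307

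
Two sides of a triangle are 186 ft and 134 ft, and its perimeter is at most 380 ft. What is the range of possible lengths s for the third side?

Triangle inequality alone gives 52 < s < 320.
The perimeter condition gives s ≤ 380 − 186 − 134 = 60.
Intersecting the two: 52 < s ≤ 60.

52 < s ≤ 60 ft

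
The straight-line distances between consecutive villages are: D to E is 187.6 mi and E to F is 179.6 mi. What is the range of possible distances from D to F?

8.0 ≤ DF ≤ 367.2 mi

By the triangle inequality, |187.6 − 179.6| ≤ DF ≤ 187.6 + 179.6.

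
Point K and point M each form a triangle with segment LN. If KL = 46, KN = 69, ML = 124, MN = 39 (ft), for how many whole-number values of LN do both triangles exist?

From triangle KLN: 23 < LN < 115.
From triangle MLN: 85 < LN < 163.
Intersection: 85 < LN < 115, so integers 86 through 114: 29 values.

29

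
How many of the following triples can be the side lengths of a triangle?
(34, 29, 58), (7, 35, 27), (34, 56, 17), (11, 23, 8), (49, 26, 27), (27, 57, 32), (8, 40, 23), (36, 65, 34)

(29,34,58): 29+34 > 58 → valid
(7,27,35): 7+27 ≤ 35 → not valid
(17,34,56): 17+34 ≤ 56 → not valid
(8,11,23): 8+11 ≤ 23 → not valid
(26,27,49): 26+27 > 49 → valid
(27,32,57): 27+32 > 57 → valid
(8,23,40): 8+23 ≤ 40 → not valid
(34,36,65): 34+36 > 65 → valid
4 of the 8 triples form a triangle.

4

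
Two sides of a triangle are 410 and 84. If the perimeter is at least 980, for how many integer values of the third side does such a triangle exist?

8

Triangle inequality: 326 < x < 494. Perimeter ≥ 980 gives x ≥ 980 − 410 − 84 = 486.
So 486 ≤ x < 494; integers 486 through 493: 8 values.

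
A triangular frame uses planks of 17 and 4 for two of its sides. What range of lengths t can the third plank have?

By the triangle inequality, t must be less than 17 + 4 = 21 and greater than |17 − 4| = 13.

13 < t < 21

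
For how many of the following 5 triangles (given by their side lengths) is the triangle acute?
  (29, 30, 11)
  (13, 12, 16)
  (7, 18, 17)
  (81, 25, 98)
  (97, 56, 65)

(29,30,11): 11²+29² = 962 > 900 = 30² → acute
(13,12,16): 12²+13² = 313 > 256 = 16² → acute
(7,18,17): 7²+17² = 338 > 324 = 18² → acute
(81,25,98): 25²+81² = 7186 < 9604 = 98² → obtuse
(97,56,65): 56²+65² = 7361 < 9409 = 97² → obtuse
3 of the 5 are acute.

3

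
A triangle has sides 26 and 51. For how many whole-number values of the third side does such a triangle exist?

51

The third side lies in the open interval (25, 77).
Integers from 26 to 76 inclusive: 76 − 26 + 1 = 51.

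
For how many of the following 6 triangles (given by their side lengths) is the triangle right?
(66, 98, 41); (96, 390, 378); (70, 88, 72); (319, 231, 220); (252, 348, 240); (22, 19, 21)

3

(66,98,41): 41²+66² = 6037 < 9604 = 98² → obtuse
(96,390,378): 96²+378² = 152100 = 390² → right
(70,88,72): 70²+72² = 10084 > 7744 = 88² → acute
(319,231,220): 220²+231² = 101761 = 319² → right
(252,348,240): 240²+252² = 121104 = 348² → right
(22,19,21): 19²+21² = 802 > 484 = 22² → acute
3 of the 6 are right.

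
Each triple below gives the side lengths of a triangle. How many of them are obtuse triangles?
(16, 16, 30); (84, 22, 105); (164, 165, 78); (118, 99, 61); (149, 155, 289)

(16,16,30): 16²+16² = 512 < 900 = 30² → obtuse
(84,22,105): 22²+84² = 7540 < 11025 = 105² → obtuse
(164,165,78): 78²+164² = 32980 > 27225 = 165² → acute
(118,99,61): 61²+99² = 13522 < 13924 = 118² → obtuse
(149,155,289): 149²+155² = 46226 < 83521 = 289² → obtuse
4 of the 5 are obtuse.

4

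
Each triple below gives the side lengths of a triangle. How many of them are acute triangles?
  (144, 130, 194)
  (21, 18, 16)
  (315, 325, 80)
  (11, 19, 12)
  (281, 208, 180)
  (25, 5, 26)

1

(144,130,194): 130²+144² = 37636 = 194² → right
(21,18,16): 16²+18² = 580 > 441 = 21² → acute
(315,325,80): 80²+315² = 105625 = 325² → right
(11,19,12): 11²+12² = 265 < 361 = 19² → obtuse
(281,208,180): 180²+208² = 75664 < 78961 = 281² → obtuse
(25,5,26): 5²+25² = 650 < 676 = 26² → obtuse
1 of the 6 is acute.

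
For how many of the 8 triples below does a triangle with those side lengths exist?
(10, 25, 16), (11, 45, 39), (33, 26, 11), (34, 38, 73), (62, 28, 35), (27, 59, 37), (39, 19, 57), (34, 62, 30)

7

(10,16,25): 10+16 > 25 → valid
(11,39,45): 11+39 > 45 → valid
(11,26,33): 11+26 > 33 → valid
(34,38,73): 34+38 ≤ 73 → not valid
(28,35,62): 28+35 > 62 → valid
(27,37,59): 27+37 > 59 → valid
(19,39,57): 19+39 > 57 → valid
(30,34,62): 30+34 > 62 → valid
7 of the 8 triples form a triangle.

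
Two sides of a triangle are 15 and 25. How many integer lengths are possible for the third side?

29

The third side lies in the open interval (10, 40).
Integers from 11 to 39 inclusive: 39 − 11 + 1 = 29.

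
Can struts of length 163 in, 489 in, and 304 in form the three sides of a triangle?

No

The longest side is 489, but the other two sum to only 467.
467 < 489, so the triangle inequality fails.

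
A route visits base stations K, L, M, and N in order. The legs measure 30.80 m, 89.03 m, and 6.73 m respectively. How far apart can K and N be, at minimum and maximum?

The maximum is all hops collinear in one direction: 30.80 + 89.03 + 6.73 = 126.56.
The longest hop is 89.03; the others sum to 37.53. Folding the others back against it leaves at least 89.03 − 37.53 = 51.50.

51.50 ≤ KN ≤ 126.56 m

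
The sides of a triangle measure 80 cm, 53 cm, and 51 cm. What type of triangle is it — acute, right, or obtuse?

Compare the square of the longest side to the sum of squares of the other two: 51² + 53² = 5410 < 6400 = 80².

obtuse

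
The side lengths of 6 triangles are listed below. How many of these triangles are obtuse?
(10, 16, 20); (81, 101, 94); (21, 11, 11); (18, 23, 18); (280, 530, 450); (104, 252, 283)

(10,16,20): 10²+16² = 356 < 400 = 20² → obtuse
(81,101,94): 81²+94² = 15397 > 10201 = 101² → acute
(21,11,11): 11²+11² = 242 < 441 = 21² → obtuse
(18,23,18): 18²+18² = 648 > 529 = 23² → acute
(280,530,450): 280²+450² = 280900 = 530² → right
(104,252,283): 104²+252² = 74320 < 80089 = 283² → obtuse
3 of the 6 are obtuse.

3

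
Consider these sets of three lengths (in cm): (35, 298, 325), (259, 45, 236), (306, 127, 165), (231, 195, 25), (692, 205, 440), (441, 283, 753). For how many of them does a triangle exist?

(35,298,325): 35+298 > 325 → valid
(45,236,259): 45+236 > 259 → valid
(127,165,306): 127+165 ≤ 306 → not valid
(25,195,231): 25+195 ≤ 231 → not valid
(205,440,692): 205+440 ≤ 692 → not valid
(283,441,753): 283+441 ≤ 753 → not valid
2 of the 6 triples form a triangle.

2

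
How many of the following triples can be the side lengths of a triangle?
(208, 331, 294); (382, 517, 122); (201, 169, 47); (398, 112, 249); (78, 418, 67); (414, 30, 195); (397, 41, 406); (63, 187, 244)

4

(208,294,331): 208+294 > 331 → valid
(122,382,517): 122+382 ≤ 517 → not valid
(47,169,201): 47+169 > 201 → valid
(112,249,398): 112+249 ≤ 398 → not valid
(67,78,418): 67+78 ≤ 418 → not valid
(30,195,414): 30+195 ≤ 414 → not valid
(41,397,406): 41+397 > 406 → valid
(63,187,244): 63+187 > 244 → valid
4 of the 8 triples form a triangle.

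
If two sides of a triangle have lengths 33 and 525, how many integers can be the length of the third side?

65

The third side lies in the open interval (492, 558).
Integers from 493 to 557 inclusive: 557 − 493 + 1 = 65.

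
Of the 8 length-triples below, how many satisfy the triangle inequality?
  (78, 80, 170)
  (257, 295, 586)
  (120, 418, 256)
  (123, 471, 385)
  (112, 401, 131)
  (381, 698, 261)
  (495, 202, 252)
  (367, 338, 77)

2

(78,80,170): 78+80 ≤ 170 → not valid
(257,295,586): 257+295 ≤ 586 → not valid
(120,256,418): 120+256 ≤ 418 → not valid
(123,385,471): 123+385 > 471 → valid
(112,131,401): 112+131 ≤ 401 → not valid
(261,381,698): 261+381 ≤ 698 → not valid
(202,252,495): 202+252 ≤ 495 → not valid
(77,338,367): 77+338 > 367 → valid
2 of the 8 triples form a triangle.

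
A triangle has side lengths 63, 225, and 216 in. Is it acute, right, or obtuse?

right

Compare the square of the longest side to the sum of squares of the other two: 63² + 216² = 50625 = 225².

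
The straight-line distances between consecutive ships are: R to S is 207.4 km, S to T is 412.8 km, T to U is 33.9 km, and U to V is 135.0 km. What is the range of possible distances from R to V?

36.5 ≤ RV ≤ 789.1 km

The maximum is all hops collinear in one direction: 207.4 + 412.8 + 33.9 + 135.0 = 789.1.
The longest hop is 412.8; the others sum to 376.3. Folding the others back against it leaves at least 412.8 − 376.3 = 36.5.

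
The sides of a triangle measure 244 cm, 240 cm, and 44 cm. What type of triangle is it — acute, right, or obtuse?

Compare the square of the longest side to the sum of squares of the other two: 44² + 240² = 59536 = 244².

right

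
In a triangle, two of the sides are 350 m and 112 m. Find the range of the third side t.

238 < t < 462 (m)

By the triangle inequality, t must be less than 350 + 112 = 462 and greater than |350 − 112| = 238.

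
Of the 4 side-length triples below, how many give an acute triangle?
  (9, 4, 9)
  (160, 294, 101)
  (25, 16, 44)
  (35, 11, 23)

(9,4,9): 4²+9² = 97 > 81 = 9² → acute
(160,294,101): 101+160 ≤ 294, not a triangle
(25,16,44): 16+25 ≤ 44, not a triangle
(35,11,23): 11+23 ≤ 35, not a triangle
1 of the 4 is acute.

1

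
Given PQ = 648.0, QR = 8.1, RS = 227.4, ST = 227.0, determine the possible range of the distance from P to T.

The maximum is all hops collinear in one direction: 648.0 + 8.1 + 227.4 + 227.0 = 1110.5.
The longest hop is 648.0; the others sum to 462.5. Folding the others back against it leaves at least 648.0 − 462.5 = 185.5.

185.5 ≤ PT ≤ 1110.5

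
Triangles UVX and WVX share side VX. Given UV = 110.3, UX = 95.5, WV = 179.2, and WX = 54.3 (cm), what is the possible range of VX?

From triangle UVX: |110.3 − 95.5| < VX < 110.3 + 95.5, i.e. 14.8 < VX < 205.8.
From triangle WVX: 124.9 < VX < 233.5.
Both must hold, so VX lies in the intersection.

124.9 < VX < 205.8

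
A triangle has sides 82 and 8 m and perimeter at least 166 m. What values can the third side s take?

76 ≤ s < 90 m

Triangle inequality alone gives 74 < s < 90.
The perimeter condition gives s ≥ 166 − 82 − 8 = 76.
Intersecting the two: 76 ≤ s < 90.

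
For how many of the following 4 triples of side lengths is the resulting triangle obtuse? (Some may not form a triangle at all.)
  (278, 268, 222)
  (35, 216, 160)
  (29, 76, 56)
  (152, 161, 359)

(278,268,222): 222²+268² = 121108 > 77284 = 278² → acute
(35,216,160): 35+160 ≤ 216, not a triangle
(29,76,56): 29²+56² = 3977 < 5776 = 76² → obtuse
(152,161,359): 152+161 ≤ 359, not a triangle
1 of the 4 is obtuse.

1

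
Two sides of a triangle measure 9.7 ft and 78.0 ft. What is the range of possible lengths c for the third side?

68.3 < c < 87.7 (ft)

By the triangle inequality, c must be less than 9.7 + 78.0 = 87.7 and greater than |9.7 − 78.0| = 68.3.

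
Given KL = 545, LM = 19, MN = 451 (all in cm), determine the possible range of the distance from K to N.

The maximum is all hops collinear in one direction: 545 + 19 + 451 = 1015.
The longest hop is 545; the others sum to 470. Folding the others back against it leaves at least 545 − 470 = 75.

75 ≤ KN ≤ 1015 cm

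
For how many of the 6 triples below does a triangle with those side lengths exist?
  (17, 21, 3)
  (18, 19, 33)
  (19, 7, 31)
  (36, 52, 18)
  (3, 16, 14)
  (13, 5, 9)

(3,17,21): 3+17 ≤ 21 → not valid
(18,19,33): 18+19 > 33 → valid
(7,19,31): 7+19 ≤ 31 → not valid
(18,36,52): 18+36 > 52 → valid
(3,14,16): 3+14 > 16 → valid
(5,9,13): 5+9 > 13 → valid
4 of the 6 triples form a triangle.

4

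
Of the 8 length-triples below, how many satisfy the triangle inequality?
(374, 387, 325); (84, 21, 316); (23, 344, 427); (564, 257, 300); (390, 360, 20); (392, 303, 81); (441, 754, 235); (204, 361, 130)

1

(325,374,387): 325+374 > 387 → valid
(21,84,316): 21+84 ≤ 316 → not valid
(23,344,427): 23+344 ≤ 427 → not valid
(257,300,564): 257+300 ≤ 564 → not valid
(20,360,390): 20+360 ≤ 390 → not valid
(81,303,392): 81+303 ≤ 392 → not valid
(235,441,754): 235+441 ≤ 754 → not valid
(130,204,361): 130+204 ≤ 361 → not valid
1 of the 8 triples forms a triangle.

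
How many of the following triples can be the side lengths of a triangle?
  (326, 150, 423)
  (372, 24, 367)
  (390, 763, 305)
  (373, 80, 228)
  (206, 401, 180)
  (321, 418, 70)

2

(150,326,423): 150+326 > 423 → valid
(24,367,372): 24+367 > 372 → valid
(305,390,763): 305+390 ≤ 763 → not valid
(80,228,373): 80+228 ≤ 373 → not valid
(180,206,401): 180+206 ≤ 401 → not valid
(70,321,418): 70+321 ≤ 418 → not valid
2 of the 6 triples form a triangle.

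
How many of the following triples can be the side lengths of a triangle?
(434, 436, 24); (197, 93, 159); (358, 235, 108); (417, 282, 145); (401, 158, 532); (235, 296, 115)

5

(24,434,436): 24+434 > 436 → valid
(93,159,197): 93+159 > 197 → valid
(108,235,358): 108+235 ≤ 358 → not valid
(145,282,417): 145+282 > 417 → valid
(158,401,532): 158+401 > 532 → valid
(115,235,296): 115+235 > 296 → valid
5 of the 6 triples form a triangle.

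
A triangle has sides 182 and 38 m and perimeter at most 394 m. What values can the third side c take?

144 < c ≤ 174

Triangle inequality alone gives 144 < c < 220.
The perimeter condition gives c ≤ 394 − 182 − 38 = 174.
Intersecting the two: 144 < c ≤ 174.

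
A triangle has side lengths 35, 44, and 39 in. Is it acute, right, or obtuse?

Compare the square of the longest side to the sum of squares of the other two: 35² + 39² = 2746 > 1936 = 44².

acute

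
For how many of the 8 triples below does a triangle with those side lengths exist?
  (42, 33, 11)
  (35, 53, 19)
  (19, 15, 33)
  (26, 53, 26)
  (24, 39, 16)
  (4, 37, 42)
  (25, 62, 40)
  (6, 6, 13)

(11,33,42): 11+33 > 42 → valid
(19,35,53): 19+35 > 53 → valid
(15,19,33): 15+19 > 33 → valid
(26,26,53): 26+26 ≤ 53 → not valid
(16,24,39): 16+24 > 39 → valid
(4,37,42): 4+37 ≤ 42 → not valid
(25,40,62): 25+40 > 62 → valid
(6,6,13): 6+6 ≤ 13 → not valid
5 of the 8 triples form a triangle.

5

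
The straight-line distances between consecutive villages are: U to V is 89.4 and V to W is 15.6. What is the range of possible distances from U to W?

73.8 ≤ UW ≤ 105.0

By the triangle inequality, |89.4 − 15.6| ≤ UW ≤ 89.4 + 15.6.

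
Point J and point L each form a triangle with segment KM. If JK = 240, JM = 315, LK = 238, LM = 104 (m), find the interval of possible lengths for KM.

134 < KM < 342

From triangle JKM: |240 − 315| < KM < 240 + 315, i.e. 75 < KM < 555.
From triangle LKM: 134 < KM < 342.
Both must hold, so KM lies in the intersection.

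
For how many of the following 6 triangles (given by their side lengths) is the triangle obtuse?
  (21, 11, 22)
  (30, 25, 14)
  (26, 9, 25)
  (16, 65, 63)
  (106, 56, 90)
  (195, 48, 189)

1

(21,11,22): 11²+21² = 562 > 484 = 22² → acute
(30,25,14): 14²+25² = 821 < 900 = 30² → obtuse
(26,9,25): 9²+25² = 706 > 676 = 26² → acute
(16,65,63): 16²+63² = 4225 = 65² → right
(106,56,90): 56²+90² = 11236 = 106² → right
(195,48,189): 48²+189² = 38025 = 195² → right
1 of the 6 is obtuse.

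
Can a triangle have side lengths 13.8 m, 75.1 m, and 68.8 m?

Yes

The longest side is 75.1, and the other two sum to 82.6.
Since 82.6 > 75.1, the triangle inequality holds.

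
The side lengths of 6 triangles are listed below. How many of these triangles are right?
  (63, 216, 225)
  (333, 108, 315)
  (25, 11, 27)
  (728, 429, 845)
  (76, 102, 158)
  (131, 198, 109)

3

(63,216,225): 63²+216² = 50625 = 225² → right
(333,108,315): 108²+315² = 110889 = 333² → right
(25,11,27): 11²+25² = 746 > 729 = 27² → acute
(728,429,845): 429²+728² = 714025 = 845² → right
(76,102,158): 76²+102² = 16180 < 24964 = 158² → obtuse
(131,198,109): 109²+131² = 29042 < 39204 = 198² → obtuse
3 of the 6 are right.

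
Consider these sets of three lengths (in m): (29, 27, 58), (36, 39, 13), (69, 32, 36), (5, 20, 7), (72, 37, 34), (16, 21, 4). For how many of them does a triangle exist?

(27,29,58): 27+29 ≤ 58 → not valid
(13,36,39): 13+36 > 39 → valid
(32,36,69): 32+36 ≤ 69 → not valid
(5,7,20): 5+7 ≤ 20 → not valid
(34,37,72): 34+37 ≤ 72 → not valid
(4,16,21): 4+16 ≤ 21 → not valid
1 of the 6 triples forms a triangle.

1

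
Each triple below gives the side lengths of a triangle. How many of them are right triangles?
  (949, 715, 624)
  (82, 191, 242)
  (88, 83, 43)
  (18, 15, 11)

1

(949,715,624): 624²+715² = 900601 = 949² → right
(82,191,242): 82²+191² = 43205 < 58564 = 242² → obtuse
(88,83,43): 43²+83² = 8738 > 7744 = 88² → acute
(18,15,11): 11²+15² = 346 > 324 = 18² → acute
1 of the 4 is right.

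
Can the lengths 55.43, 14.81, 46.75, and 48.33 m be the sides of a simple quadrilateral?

Yes

A quadrilateral exists iff every side is shorter than the sum of the others — equivalently, the longest side is less than the sum of the rest.
Longest side 55.43 < 109.89 (sum of the remaining 3), so yes.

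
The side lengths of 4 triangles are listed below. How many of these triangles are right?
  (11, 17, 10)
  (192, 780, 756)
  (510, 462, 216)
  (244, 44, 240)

3

(11,17,10): 10²+11² = 221 < 289 = 17² → obtuse
(192,780,756): 192²+756² = 608400 = 780² → right
(510,462,216): 216²+462² = 260100 = 510² → right
(244,44,240): 44²+240² = 59536 = 244² → right
3 of the 4 are right.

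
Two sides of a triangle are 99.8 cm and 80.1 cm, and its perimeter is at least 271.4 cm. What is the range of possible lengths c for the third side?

91.5 ≤ c < 179.9

Triangle inequality alone gives 19.7 < c < 179.9.
The perimeter condition gives c ≥ 271.4 − 99.8 − 80.1 = 91.5.
Intersecting the two: 91.5 ≤ c < 179.9.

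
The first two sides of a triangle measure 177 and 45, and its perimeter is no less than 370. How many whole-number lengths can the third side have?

Triangle inequality: 132 < x < 222. Perimeter ≥ 370 gives x ≥ 370 − 177 − 45 = 148.
So 148 ≤ x < 222; integers 148 through 221: 74 values.

74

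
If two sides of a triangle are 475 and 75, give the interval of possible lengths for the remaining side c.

400 < c < 550

By the triangle inequality, c must be less than 475 + 75 = 550 and greater than |475 − 75| = 400.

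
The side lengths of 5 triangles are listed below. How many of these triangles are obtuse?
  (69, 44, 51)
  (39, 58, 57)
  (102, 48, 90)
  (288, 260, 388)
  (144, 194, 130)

(69,44,51): 44²+51² = 4537 < 4761 = 69² → obtuse
(39,58,57): 39²+57² = 4770 > 3364 = 58² → acute
(102,48,90): 48²+90² = 10404 = 102² → right
(288,260,388): 260²+288² = 150544 = 388² → right
(144,194,130): 130²+144² = 37636 = 194² → right
1 of the 5 is obtuse.

1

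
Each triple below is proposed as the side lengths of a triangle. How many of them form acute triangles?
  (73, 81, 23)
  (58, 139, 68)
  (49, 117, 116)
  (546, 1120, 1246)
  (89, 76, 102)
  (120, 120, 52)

(73,81,23): 23²+73² = 5858 < 6561 = 81² → obtuse
(58,139,68): 58+68 ≤ 139, not a triangle
(49,117,116): 49²+116² = 15857 > 13689 = 117² → acute
(546,1120,1246): 546²+1120² = 1552516 = 1246² → right
(89,76,102): 76²+89² = 13697 > 10404 = 102² → acute
(120,120,52): 52²+120² = 17104 > 14400 = 120² → acute
3 of the 6 are acute.

3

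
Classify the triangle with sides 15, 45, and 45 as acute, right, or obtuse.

Compare the square of the longest side to the sum of squares of the other two: 15² + 45² = 2250 > 2025 = 45².

acute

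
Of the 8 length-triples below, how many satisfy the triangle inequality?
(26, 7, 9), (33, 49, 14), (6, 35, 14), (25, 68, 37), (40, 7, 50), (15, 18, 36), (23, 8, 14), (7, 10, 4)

(7,9,26): 7+9 ≤ 26 → not valid
(14,33,49): 14+33 ≤ 49 → not valid
(6,14,35): 6+14 ≤ 35 → not valid
(25,37,68): 25+37 ≤ 68 → not valid
(7,40,50): 7+40 ≤ 50 → not valid
(15,18,36): 15+18 ≤ 36 → not valid
(8,14,23): 8+14 ≤ 23 → not valid
(4,7,10): 4+7 > 10 → valid
1 of the 8 triples forms a triangle.

1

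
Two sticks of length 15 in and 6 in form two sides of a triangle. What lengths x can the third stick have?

By the triangle inequality, x must be less than 15 + 6 = 21 and greater than |15 − 6| = 9.

9 < x < 21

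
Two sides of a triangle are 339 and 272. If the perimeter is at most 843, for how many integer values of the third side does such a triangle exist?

Triangle inequality: 67 < x < 611. Perimeter ≤ 843 gives x ≤ 843 − 339 − 272 = 232.
So 67 < x ≤ 232; integers 68 through 232: 165 values.

165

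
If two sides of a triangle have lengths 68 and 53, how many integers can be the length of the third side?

105

The third side lies in the open interval (15, 121).
Integers from 16 to 120 inclusive: 120 − 16 + 1 = 105.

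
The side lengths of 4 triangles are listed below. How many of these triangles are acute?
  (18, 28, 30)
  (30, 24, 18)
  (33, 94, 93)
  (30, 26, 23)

(18,28,30): 18²+28² = 1108 > 900 = 30² → acute
(30,24,18): 18²+24² = 900 = 30² → right
(33,94,93): 33²+93² = 9738 > 8836 = 94² → acute
(30,26,23): 23²+26² = 1205 > 900 = 30² → acute
3 of the 4 are acute.

3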